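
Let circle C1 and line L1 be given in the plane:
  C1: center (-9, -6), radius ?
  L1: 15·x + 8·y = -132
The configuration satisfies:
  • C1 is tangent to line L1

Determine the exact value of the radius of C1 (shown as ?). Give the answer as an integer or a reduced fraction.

3

1. [C1‖L1]  r_C1² − 9 = 0  ⇒  r_C1 = 3 (r>0 drops 1)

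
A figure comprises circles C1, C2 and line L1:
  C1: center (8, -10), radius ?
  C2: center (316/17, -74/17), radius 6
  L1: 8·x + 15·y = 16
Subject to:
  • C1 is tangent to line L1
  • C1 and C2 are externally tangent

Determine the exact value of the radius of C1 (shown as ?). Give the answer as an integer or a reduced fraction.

1. [C1‖L1]  r_C1² − 36 = 0  ⇒  r_C1 = 6 (r>0 drops 1)
2. [ext C1·C2]  r_C1² + 12r_C1 − 108 = 0  ⇒  r_C1 = 6 (r>0 drops 1)

6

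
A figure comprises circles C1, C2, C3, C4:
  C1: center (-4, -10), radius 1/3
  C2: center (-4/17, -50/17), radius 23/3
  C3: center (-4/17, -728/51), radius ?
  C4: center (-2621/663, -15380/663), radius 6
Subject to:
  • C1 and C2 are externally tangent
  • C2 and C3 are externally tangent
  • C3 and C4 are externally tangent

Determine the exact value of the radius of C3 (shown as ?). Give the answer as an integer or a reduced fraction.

11/3

1. [ext C2·C3]  r_C3² + (46/3)r_C3 − 209/3 = 0  ⇒  r_C3 = 11/3 (r>0 drops 1)
2. [ext C3·C4]  r_C3² + 12r_C3 − 517/9 = 0  ⇒  r_C3 = 11/3 (r>0 drops 1)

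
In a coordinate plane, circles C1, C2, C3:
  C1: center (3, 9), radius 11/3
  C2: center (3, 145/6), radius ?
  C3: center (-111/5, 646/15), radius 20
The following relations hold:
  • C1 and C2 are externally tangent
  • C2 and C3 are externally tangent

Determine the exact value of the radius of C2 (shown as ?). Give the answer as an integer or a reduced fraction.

23/2

1. [ext C1·C2]  r_C2² + (22/3)r_C2 − 2599/12 = 0  ⇒  r_C2 = 23/2 (r>0 drops 1)
2. [ext C2·C3]  r_C2² + 40r_C2 − 2369/4 = 0  ⇒  r_C2 = 23/2 (r>0 drops 1)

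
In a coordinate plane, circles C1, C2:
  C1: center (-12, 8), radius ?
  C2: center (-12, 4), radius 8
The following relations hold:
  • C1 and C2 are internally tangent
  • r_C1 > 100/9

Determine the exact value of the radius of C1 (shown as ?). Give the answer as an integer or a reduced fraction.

1. [int C1,C2]  r_C1² − 16r_C1 + 48 = 0  ⇒  r_C1 = 4 or 12
2. given r_C1 > 100/9: keep 12

12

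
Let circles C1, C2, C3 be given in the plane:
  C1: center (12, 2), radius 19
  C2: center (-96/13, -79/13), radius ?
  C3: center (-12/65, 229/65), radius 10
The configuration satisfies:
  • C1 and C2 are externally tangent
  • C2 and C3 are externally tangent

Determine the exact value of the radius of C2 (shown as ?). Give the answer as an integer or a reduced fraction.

1. [ext C1·C2]  r_C2² + 38r_C2 − 80 = 0  ⇒  r_C2 = 2 (r>0 drops 1)
2. [ext C2·C3]  r_C2² + 20r_C2 − 44 = 0  ⇒  r_C2 = 2 (r>0 drops 1)

2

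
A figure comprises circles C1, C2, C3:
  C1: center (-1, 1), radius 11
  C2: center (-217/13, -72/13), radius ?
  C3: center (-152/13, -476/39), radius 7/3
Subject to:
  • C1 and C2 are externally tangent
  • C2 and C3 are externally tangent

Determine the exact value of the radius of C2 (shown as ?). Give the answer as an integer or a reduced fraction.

6

1. [ext C1·C2]  r_C2² + 22r_C2 − 168 = 0  ⇒  r_C2 = 6 (r>0 drops 1)
2. [ext C2·C3]  r_C2² + (14/3)r_C2 − 64 = 0  ⇒  r_C2 = 6 (r>0 drops 1)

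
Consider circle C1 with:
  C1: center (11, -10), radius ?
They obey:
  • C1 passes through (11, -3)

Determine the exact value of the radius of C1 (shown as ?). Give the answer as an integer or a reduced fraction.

1. [C1∋P]  r_C1² − 49 = 0  ⇒  r_C1 = 7 (r>0 drops 1)

7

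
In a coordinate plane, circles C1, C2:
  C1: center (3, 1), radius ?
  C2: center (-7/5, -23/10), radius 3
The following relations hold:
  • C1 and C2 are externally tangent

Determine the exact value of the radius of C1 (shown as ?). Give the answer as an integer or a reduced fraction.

5/2

1. [ext C1·C2]  r_C1² + 6r_C1 − 85/4 = 0  ⇒  r_C1 = 5/2 (r>0 drops 1)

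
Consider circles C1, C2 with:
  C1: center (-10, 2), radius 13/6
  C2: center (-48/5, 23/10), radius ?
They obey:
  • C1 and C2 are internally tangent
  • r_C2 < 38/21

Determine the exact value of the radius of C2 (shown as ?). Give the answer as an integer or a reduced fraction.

1. [int C1,C2]  r_C2² − (13/3)r_C2 + 40/9 = 0  ⇒  r_C2 = 5/3 or 8/3
2. given r_C2 < 38/21: keep 5/3

5/3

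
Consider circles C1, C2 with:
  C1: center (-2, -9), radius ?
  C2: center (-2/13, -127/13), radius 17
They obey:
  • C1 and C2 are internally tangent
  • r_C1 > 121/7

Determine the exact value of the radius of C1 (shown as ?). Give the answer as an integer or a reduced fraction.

19

1. [int C1,C2]  r_C1² − 34r_C1 + 285 = 0  ⇒  r_C1 = 15 or 19
2. given r_C1 > 121/7: keep 19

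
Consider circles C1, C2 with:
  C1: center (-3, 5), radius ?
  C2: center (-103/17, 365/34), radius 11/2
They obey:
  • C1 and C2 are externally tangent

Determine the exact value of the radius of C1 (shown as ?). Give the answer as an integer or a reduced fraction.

1

1. [ext C1·C2]  r_C1² + 11r_C1 − 12 = 0  ⇒  r_C1 = 1 (r>0 drops 1)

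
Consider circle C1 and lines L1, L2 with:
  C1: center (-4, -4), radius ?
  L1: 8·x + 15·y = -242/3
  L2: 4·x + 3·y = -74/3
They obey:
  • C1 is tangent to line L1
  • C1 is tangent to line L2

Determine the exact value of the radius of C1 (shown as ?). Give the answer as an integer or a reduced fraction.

1. [C1‖L1]  r_C1² − 4/9 = 0  ⇒  r_C1 = 2/3 (r>0 drops 1)
2. [C1‖L2]  r_C1² − 4/9 = 0  ⇒  r_C1 = 2/3 (r>0 drops 1)

2/3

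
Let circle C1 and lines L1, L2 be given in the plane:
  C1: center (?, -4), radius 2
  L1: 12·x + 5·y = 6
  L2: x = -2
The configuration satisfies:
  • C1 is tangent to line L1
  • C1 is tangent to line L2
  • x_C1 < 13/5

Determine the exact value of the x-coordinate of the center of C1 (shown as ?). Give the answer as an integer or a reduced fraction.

0

1. [C1‖L1]  x_C1² − (13/3)x_C1 = 0  ⇒  x_C1 = 0 or 13/3
2. [C1‖L2]  x_C1² + 4x_C1 = 0  ⇒  x_C1 = -4 or 0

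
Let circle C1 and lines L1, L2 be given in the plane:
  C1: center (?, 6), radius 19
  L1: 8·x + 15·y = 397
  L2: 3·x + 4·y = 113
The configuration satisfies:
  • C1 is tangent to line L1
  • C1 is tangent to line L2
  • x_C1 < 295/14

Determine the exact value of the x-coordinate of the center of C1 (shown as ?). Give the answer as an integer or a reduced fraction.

-2

1. [C1‖L1]  x_C1² − (307/4)x_C1 − 315/2 = 0  ⇒  x_C1 = -2 or 315/4
2. [C1‖L2]  x_C1² − (178/3)x_C1 − 368/3 = 0  ⇒  x_C1 = -2 or 184/3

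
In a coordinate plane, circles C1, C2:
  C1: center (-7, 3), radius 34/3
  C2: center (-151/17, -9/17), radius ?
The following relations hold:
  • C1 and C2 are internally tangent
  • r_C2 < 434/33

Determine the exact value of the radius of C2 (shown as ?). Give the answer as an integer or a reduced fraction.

1. [int C1,C2]  r_C2² − (68/3)r_C2 + 1012/9 = 0  ⇒  r_C2 = 22/3 or 46/3
2. given r_C2 < 434/33: keep 22/3

22/3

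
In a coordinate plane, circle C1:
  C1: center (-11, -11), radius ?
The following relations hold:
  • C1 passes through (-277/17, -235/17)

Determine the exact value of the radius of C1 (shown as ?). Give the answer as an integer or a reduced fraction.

1. [C1∋P]  r_C1² − 36 = 0  ⇒  r_C1 = 6 (r>0 drops 1)

6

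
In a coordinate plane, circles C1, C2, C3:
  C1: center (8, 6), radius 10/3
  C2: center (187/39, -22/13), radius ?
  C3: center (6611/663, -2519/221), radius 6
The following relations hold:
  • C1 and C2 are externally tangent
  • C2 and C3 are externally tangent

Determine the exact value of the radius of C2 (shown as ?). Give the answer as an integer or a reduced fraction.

5

1. [ext C1·C2]  r_C2² + (20/3)r_C2 − 175/3 = 0  ⇒  r_C2 = 5 (r>0 drops 1)
2. [ext C2·C3]  r_C2² + 12r_C2 − 85 = 0  ⇒  r_C2 = 5 (r>0 drops 1)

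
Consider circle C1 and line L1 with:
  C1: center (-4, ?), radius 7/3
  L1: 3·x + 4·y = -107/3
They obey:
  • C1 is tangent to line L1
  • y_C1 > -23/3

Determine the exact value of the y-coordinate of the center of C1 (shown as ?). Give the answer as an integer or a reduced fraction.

-3

1. [C1‖L1]  y_C1² + (71/6)y_C1 + 53/2 = 0  ⇒  y_C1 = -53/6 or -3
2. given y_C1 > -23/3: keep -3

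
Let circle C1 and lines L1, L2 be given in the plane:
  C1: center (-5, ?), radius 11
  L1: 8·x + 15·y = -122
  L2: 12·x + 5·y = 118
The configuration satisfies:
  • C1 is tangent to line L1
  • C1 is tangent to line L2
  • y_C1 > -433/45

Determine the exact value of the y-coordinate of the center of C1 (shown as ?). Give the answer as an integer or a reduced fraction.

7

1. [C1‖L1]  y_C1² + (164/15)y_C1 − 1883/15 = 0  ⇒  y_C1 = -269/15 or 7
2. [C1‖L2]  y_C1² − (356/5)y_C1 + 2247/5 = 0  ⇒  y_C1 = 7 or 321/5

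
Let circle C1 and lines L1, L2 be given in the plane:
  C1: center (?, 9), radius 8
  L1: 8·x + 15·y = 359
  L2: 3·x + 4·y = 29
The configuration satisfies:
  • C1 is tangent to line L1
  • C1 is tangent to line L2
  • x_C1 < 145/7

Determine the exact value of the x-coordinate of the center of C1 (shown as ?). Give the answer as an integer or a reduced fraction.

11

1. [C1‖L1]  x_C1² − 56x_C1 + 495 = 0  ⇒  x_C1 = 11 or 45
2. [C1‖L2]  x_C1² + (14/3)x_C1 − 517/3 = 0  ⇒  x_C1 = -47/3 or 11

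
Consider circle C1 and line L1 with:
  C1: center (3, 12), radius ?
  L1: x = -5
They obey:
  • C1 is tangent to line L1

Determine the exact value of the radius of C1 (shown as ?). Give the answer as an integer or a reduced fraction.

8

1. [C1‖L1]  r_C1² − 64 = 0  ⇒  r_C1 = 8 (r>0 drops 1)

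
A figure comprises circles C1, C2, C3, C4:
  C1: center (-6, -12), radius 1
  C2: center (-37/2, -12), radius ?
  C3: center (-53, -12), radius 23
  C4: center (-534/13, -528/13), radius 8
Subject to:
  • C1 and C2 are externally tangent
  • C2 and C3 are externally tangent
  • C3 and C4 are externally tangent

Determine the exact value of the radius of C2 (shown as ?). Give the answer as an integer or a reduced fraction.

1. [ext C1·C2]  r_C2² + 2r_C2 − 621/4 = 0  ⇒  r_C2 = 23/2 (r>0 drops 1)
2. [ext C2·C3]  r_C2² + 46r_C2 − 2645/4 = 0  ⇒  r_C2 = 23/2 (r>0 drops 1)

23/2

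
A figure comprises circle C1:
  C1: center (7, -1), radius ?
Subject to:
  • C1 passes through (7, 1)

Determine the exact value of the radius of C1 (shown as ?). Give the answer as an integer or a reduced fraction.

1. [C1∋P]  r_C1² − 4 = 0  ⇒  r_C1 = 2 (r>0 drops 1)

2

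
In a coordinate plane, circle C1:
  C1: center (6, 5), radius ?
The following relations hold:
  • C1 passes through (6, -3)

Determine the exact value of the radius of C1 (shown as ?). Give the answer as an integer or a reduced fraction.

1. [C1∋P]  r_C1² − 64 = 0  ⇒  r_C1 = 8 (r>0 drops 1)

8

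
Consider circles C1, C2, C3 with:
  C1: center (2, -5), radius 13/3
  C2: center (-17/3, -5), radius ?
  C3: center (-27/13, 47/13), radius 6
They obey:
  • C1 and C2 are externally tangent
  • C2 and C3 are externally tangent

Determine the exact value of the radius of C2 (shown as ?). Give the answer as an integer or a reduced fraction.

10/3

1. [ext C1·C2]  r_C2² + (26/3)r_C2 − 40 = 0  ⇒  r_C2 = 10/3 (r>0 drops 1)
2. [ext C2·C3]  r_C2² + 12r_C2 − 460/9 = 0  ⇒  r_C2 = 10/3 (r>0 drops 1)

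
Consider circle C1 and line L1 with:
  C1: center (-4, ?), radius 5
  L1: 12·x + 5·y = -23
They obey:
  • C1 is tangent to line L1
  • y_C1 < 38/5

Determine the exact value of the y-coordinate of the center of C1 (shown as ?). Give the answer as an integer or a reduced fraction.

1. [C1‖L1]  y_C1² − 10y_C1 − 144 = 0  ⇒  y_C1 = -8 or 18
2. given y_C1 < 38/5: keep -8

-8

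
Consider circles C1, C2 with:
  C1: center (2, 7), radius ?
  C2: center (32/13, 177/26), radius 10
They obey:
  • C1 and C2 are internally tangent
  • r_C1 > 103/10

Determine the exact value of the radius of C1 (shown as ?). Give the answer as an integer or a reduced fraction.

21/2

1. [int C1,C2]  r_C1² − 20r_C1 + 399/4 = 0  ⇒  r_C1 = 19/2 or 21/2
2. given r_C1 > 103/10: keep 21/2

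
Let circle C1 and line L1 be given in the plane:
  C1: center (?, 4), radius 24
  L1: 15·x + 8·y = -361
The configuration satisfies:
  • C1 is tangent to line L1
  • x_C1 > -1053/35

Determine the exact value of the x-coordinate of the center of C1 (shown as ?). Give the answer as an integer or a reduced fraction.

1

1. [C1‖L1]  x_C1² + (262/5)x_C1 − 267/5 = 0  ⇒  x_C1 = -267/5 or 1
2. given x_C1 > -1053/35: keep 1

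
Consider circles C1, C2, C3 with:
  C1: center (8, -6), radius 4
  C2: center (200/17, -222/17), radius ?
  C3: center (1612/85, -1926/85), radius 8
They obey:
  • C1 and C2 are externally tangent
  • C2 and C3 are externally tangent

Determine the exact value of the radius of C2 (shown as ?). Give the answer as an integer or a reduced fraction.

1. [ext C1·C2]  r_C2² + 8r_C2 − 48 = 0  ⇒  r_C2 = 4 (r>0 drops 1)
2. [ext C2·C3]  r_C2² + 16r_C2 − 80 = 0  ⇒  r_C2 = 4 (r>0 drops 1)

4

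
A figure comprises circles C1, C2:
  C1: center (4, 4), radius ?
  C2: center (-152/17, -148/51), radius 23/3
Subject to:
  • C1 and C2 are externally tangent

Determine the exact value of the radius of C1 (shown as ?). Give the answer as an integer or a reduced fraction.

7

1. [ext C1·C2]  r_C1² + (46/3)r_C1 − 469/3 = 0  ⇒  r_C1 = 7 (r>0 drops 1)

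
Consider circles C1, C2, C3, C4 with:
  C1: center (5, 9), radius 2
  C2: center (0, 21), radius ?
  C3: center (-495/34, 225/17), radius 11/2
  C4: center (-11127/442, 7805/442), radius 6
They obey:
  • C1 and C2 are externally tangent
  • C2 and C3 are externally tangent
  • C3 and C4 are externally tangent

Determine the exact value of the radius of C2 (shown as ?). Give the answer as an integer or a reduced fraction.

1. [ext C1·C2]  r_C2² + 4r_C2 − 165 = 0  ⇒  r_C2 = 11 (r>0 drops 1)
2. [ext C2·C3]  r_C2² + 11r_C2 − 242 = 0  ⇒  r_C2 = 11 (r>0 drops 1)

11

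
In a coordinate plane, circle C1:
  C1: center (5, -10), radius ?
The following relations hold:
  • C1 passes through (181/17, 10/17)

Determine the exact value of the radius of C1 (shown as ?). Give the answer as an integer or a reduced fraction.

1. [C1∋P]  r_C1² − 144 = 0  ⇒  r_C1 = 12 (r>0 drops 1)

12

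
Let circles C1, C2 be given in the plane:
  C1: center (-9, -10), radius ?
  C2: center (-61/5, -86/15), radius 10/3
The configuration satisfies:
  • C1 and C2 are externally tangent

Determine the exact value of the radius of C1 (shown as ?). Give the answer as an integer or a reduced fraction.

2

1. [ext C1·C2]  r_C1² + (20/3)r_C1 − 52/3 = 0  ⇒  r_C1 = 2 (r>0 drops 1)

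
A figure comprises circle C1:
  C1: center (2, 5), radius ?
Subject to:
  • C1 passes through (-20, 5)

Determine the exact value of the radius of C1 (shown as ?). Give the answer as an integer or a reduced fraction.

22

1. [C1∋P]  r_C1² − 484 = 0  ⇒  r_C1 = 22 (r>0 drops 1)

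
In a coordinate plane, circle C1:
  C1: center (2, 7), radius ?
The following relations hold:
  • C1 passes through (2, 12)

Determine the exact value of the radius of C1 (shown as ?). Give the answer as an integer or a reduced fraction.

1. [C1∋P]  r_C1² − 25 = 0  ⇒  r_C1 = 5 (r>0 drops 1)

5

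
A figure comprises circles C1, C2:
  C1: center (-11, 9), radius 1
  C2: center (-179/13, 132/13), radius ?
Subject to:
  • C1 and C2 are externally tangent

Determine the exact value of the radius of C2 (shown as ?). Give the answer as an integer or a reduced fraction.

1. [ext C1·C2]  r_C2² + 2r_C2 − 8 = 0  ⇒  r_C2 = 2 (r>0 drops 1)

2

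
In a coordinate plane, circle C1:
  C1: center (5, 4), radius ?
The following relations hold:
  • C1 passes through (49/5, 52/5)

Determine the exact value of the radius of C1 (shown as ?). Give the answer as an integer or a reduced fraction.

8

1. [C1∋P]  r_C1² − 64 = 0  ⇒  r_C1 = 8 (r>0 drops 1)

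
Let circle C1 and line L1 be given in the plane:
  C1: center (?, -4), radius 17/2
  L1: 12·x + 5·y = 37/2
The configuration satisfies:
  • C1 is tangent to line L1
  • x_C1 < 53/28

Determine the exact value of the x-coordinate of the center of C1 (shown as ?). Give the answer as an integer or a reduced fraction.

1. [C1‖L1]  x_C1² − (77/12)x_C1 − 149/2 = 0  ⇒  x_C1 = -6 or 149/12
2. given x_C1 < 53/28: keep -6

-6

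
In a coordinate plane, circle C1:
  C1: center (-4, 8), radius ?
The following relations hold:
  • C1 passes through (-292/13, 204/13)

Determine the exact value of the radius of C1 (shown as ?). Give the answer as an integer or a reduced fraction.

1. [C1∋P]  r_C1² − 400 = 0  ⇒  r_C1 = 20 (r>0 drops 1)

20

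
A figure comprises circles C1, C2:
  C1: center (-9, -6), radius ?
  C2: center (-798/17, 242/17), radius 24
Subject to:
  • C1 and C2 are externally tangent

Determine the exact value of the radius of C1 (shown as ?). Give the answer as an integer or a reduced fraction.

1. [ext C1·C2]  r_C1² + 48r_C1 − 1273 = 0  ⇒  r_C1 = 19 (r>0 drops 1)

19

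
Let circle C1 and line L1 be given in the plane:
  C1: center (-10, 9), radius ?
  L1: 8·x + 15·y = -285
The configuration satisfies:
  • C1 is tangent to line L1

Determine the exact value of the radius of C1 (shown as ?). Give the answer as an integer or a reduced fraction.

20

1. [C1‖L1]  r_C1² − 400 = 0  ⇒  r_C1 = 20 (r>0 drops 1)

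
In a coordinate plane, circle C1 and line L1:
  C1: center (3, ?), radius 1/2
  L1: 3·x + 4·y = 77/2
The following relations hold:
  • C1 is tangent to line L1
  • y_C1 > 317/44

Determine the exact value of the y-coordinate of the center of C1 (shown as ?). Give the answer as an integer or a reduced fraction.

1. [C1‖L1]  y_C1² − (59/4)y_C1 + 54 = 0  ⇒  y_C1 = 27/4 or 8
2. given y_C1 > 317/44: keep 8

8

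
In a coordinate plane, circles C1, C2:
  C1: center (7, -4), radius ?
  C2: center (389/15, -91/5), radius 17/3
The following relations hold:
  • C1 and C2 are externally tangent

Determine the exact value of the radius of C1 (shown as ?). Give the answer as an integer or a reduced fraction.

18

1. [ext C1·C2]  r_C1² + (34/3)r_C1 − 528 = 0  ⇒  r_C1 = 18 (r>0 drops 1)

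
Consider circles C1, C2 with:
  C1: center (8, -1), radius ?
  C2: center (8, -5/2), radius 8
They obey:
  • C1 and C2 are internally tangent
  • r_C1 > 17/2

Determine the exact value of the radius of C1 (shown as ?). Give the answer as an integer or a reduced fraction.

1. [int C1,C2]  r_C1² − 16r_C1 + 247/4 = 0  ⇒  r_C1 = 13/2 or 19/2
2. given r_C1 > 17/2: keep 19/2

19/2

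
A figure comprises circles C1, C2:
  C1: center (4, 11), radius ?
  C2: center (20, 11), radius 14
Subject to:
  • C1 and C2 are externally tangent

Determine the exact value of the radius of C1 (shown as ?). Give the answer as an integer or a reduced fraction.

2

1. [ext C1·C2]  r_C1² + 28r_C1 − 60 = 0  ⇒  r_C1 = 2 (r>0 drops 1)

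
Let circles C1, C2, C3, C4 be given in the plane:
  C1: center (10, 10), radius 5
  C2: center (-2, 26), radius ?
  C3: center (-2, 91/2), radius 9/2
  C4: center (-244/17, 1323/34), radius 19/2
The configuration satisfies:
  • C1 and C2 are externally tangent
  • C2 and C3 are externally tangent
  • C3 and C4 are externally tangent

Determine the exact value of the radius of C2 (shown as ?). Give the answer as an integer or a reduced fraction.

1. [ext C1·C2]  r_C2² + 10r_C2 − 375 = 0  ⇒  r_C2 = 15 (r>0 drops 1)
2. [ext C2·C3]  r_C2² + 9r_C2 − 360 = 0  ⇒  r_C2 = 15 (r>0 drops 1)

15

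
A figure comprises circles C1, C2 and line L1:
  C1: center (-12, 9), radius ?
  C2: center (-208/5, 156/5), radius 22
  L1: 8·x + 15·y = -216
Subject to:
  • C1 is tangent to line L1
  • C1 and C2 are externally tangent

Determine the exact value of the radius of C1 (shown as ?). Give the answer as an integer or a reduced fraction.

1. [C1‖L1]  r_C1² − 225 = 0  ⇒  r_C1 = 15 (r>0 drops 1)
2. [ext C1·C2]  r_C1² + 44r_C1 − 885 = 0  ⇒  r_C1 = 15 (r>0 drops 1)

15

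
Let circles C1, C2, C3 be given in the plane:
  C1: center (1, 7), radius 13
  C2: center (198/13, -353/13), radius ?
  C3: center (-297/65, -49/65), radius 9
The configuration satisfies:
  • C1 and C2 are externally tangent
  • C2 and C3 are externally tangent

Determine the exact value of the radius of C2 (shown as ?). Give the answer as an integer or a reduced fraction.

1. [ext C1·C2]  r_C2² + 26r_C2 − 1200 = 0  ⇒  r_C2 = 24 (r>0 drops 1)
2. [ext C2·C3]  r_C2² + 18r_C2 − 1008 = 0  ⇒  r_C2 = 24 (r>0 drops 1)

24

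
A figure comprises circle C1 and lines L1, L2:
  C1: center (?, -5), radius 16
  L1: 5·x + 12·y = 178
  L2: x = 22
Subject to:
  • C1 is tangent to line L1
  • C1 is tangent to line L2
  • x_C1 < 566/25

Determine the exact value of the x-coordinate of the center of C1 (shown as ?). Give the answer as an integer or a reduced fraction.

6

1. [C1‖L1]  x_C1² − (476/5)x_C1 + 2676/5 = 0  ⇒  x_C1 = 6 or 446/5
2. [C1‖L2]  x_C1² − 44x_C1 + 228 = 0  ⇒  x_C1 = 6 or 38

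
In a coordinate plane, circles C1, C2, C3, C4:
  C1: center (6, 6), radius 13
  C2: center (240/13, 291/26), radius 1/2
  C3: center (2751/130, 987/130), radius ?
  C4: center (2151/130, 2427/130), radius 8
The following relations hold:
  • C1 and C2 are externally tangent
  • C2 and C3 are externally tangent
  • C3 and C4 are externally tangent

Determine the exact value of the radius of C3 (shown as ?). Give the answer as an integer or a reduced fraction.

4

1. [ext C2·C3]  r_C3² + 1r_C3 − 20 = 0  ⇒  r_C3 = 4 (r>0 drops 1)
2. [ext C3·C4]  r_C3² + 16r_C3 − 80 = 0  ⇒  r_C3 = 4 (r>0 drops 1)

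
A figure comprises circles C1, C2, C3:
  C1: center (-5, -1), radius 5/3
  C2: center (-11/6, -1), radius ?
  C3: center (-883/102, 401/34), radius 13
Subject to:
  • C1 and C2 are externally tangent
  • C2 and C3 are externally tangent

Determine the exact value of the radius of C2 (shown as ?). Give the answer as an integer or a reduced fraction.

1. [ext C1·C2]  r_C2² + (10/3)r_C2 − 29/4 = 0  ⇒  r_C2 = 3/2 (r>0 drops 1)
2. [ext C2·C3]  r_C2² + 26r_C2 − 165/4 = 0  ⇒  r_C2 = 3/2 (r>0 drops 1)

3/2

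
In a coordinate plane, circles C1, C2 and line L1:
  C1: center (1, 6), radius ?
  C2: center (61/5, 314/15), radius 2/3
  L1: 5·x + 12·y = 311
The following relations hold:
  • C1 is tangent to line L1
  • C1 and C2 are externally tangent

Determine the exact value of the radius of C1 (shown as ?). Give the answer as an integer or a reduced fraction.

1. [C1‖L1]  r_C1² − 324 = 0  ⇒  r_C1 = 18 (r>0 drops 1)
2. [ext C1·C2]  r_C1² + (4/3)r_C1 − 348 = 0  ⇒  r_C1 = 18 (r>0 drops 1)

18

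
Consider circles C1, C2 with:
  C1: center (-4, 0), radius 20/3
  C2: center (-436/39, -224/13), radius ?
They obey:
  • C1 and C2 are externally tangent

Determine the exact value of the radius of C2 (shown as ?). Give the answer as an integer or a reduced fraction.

1. [ext C1·C2]  r_C2² + (40/3)r_C2 − 304 = 0  ⇒  r_C2 = 12 (r>0 drops 1)

12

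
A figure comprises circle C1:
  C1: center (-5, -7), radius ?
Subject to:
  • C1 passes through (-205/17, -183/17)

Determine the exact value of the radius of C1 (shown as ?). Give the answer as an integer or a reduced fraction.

8

1. [C1∋P]  r_C1² − 64 = 0  ⇒  r_C1 = 8 (r>0 drops 1)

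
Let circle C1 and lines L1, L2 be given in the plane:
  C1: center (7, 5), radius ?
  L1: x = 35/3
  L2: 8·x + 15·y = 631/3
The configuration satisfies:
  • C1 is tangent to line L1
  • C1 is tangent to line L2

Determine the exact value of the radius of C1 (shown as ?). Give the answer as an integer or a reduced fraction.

1. [C1‖L1]  r_C1² − 196/9 = 0  ⇒  r_C1 = 14/3 (r>0 drops 1)
2. [C1‖L2]  r_C1² − 196/9 = 0  ⇒  r_C1 = 14/3 (r>0 drops 1)

14/3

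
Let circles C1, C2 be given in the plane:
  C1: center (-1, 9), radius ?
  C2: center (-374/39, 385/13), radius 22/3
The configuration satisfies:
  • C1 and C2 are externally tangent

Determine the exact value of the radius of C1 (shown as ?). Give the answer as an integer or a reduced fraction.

15

1. [ext C1·C2]  r_C1² + (44/3)r_C1 − 445 = 0  ⇒  r_C1 = 15 (r>0 drops 1)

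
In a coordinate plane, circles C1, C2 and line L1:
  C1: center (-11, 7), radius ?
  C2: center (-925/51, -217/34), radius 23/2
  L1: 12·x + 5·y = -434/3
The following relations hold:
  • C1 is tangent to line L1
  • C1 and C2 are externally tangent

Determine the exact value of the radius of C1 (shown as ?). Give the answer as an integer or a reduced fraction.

1. [C1‖L1]  r_C1² − 121/9 = 0  ⇒  r_C1 = 11/3 (r>0 drops 1)
2. [ext C1·C2]  r_C1² + 23r_C1 − 880/9 = 0  ⇒  r_C1 = 11/3 (r>0 drops 1)

11/3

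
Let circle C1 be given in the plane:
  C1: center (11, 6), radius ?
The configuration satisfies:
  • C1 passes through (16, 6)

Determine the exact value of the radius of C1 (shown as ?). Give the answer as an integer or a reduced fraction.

1. [C1∋P]  r_C1² − 25 = 0  ⇒  r_C1 = 5 (r>0 drops 1)

5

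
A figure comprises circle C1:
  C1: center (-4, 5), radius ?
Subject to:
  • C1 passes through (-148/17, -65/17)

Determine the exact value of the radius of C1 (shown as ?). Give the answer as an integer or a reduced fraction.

10

1. [C1∋P]  r_C1² − 100 = 0  ⇒  r_C1 = 10 (r>0 drops 1)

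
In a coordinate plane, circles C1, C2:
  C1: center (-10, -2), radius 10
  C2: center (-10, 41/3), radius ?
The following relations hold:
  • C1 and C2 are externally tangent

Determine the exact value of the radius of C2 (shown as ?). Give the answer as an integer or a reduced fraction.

1. [ext C1·C2]  r_C2² + 20r_C2 − 1309/9 = 0  ⇒  r_C2 = 17/3 (r>0 drops 1)

17/3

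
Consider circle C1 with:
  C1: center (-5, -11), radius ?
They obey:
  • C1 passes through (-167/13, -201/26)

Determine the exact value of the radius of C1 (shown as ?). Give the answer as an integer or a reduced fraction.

17/2

1. [C1∋P]  r_C1² − 289/4 = 0  ⇒  r_C1 = 17/2 (r>0 drops 1)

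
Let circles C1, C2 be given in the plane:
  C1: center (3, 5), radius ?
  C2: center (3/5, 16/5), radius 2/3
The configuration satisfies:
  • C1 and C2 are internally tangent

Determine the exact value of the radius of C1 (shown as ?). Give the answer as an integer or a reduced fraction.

11/3

1. [int C1,C2]  r_C1² − (4/3)r_C1 − 77/9 = 0  ⇒  r_C1 = 11/3 (r>0 drops 1)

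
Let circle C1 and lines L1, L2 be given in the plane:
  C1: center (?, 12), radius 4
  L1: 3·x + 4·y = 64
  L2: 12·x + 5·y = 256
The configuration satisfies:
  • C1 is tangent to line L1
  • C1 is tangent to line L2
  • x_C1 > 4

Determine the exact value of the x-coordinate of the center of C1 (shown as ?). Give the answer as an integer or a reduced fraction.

1. [C1‖L1]  x_C1² − (32/3)x_C1 − 16 = 0  ⇒  x_C1 = -4/3 or 12
2. [C1‖L2]  x_C1² − (98/3)x_C1 + 248 = 0  ⇒  x_C1 = 12 or 62/3

12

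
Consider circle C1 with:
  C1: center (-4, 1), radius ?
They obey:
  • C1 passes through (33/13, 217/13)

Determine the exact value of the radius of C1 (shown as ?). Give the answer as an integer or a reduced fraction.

17

1. [C1∋P]  r_C1² − 289 = 0  ⇒  r_C1 = 17 (r>0 drops 1)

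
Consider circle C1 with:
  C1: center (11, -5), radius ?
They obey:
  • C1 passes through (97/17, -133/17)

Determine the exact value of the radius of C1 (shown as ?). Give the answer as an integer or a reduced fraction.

6

1. [C1∋P]  r_C1² − 36 = 0  ⇒  r_C1 = 6 (r>0 drops 1)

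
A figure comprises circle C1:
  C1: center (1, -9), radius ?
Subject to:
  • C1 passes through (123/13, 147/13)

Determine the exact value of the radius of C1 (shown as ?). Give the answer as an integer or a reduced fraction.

1. [C1∋P]  r_C1² − 484 = 0  ⇒  r_C1 = 22 (r>0 drops 1)

22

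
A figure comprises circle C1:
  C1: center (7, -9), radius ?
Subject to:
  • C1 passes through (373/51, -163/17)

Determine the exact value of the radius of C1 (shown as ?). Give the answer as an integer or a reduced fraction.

1. [C1∋P]  r_C1² − 4/9 = 0  ⇒  r_C1 = 2/3 (r>0 drops 1)

2/3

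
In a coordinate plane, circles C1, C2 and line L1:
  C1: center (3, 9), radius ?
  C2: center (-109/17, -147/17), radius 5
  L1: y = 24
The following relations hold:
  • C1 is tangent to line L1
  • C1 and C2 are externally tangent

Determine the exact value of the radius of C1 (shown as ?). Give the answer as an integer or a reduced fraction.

1. [C1‖L1]  r_C1² − 225 = 0  ⇒  r_C1 = 15 (r>0 drops 1)
2. [ext C1·C2]  r_C1² + 10r_C1 − 375 = 0  ⇒  r_C1 = 15 (r>0 drops 1)

15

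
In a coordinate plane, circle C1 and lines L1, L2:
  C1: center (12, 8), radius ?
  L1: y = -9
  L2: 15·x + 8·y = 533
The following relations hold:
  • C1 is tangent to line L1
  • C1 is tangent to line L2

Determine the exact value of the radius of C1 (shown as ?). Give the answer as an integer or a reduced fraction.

1. [C1‖L1]  r_C1² − 289 = 0  ⇒  r_C1 = 17 (r>0 drops 1)
2. [C1‖L2]  r_C1² − 289 = 0  ⇒  r_C1 = 17 (r>0 drops 1)

17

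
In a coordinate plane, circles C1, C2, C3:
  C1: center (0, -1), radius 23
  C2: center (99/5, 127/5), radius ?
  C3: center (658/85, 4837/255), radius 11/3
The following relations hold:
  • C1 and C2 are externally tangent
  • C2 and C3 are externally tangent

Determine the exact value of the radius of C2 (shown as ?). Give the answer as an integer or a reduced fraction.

1. [ext C1·C2]  r_C2² + 46r_C2 − 560 = 0  ⇒  r_C2 = 10 (r>0 drops 1)
2. [ext C2·C3]  r_C2² + (22/3)r_C2 − 520/3 = 0  ⇒  r_C2 = 10 (r>0 drops 1)

10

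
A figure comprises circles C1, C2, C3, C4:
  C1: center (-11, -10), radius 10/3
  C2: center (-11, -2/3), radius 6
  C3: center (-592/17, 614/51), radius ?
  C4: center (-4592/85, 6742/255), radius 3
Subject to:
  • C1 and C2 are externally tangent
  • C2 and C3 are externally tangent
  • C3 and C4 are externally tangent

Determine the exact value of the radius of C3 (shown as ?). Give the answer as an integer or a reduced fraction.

1. [ext C2·C3]  r_C3² + 12r_C3 − 693 = 0  ⇒  r_C3 = 21 (r>0 drops 1)
2. [ext C3·C4]  r_C3² + 6r_C3 − 567 = 0  ⇒  r_C3 = 21 (r>0 drops 1)

21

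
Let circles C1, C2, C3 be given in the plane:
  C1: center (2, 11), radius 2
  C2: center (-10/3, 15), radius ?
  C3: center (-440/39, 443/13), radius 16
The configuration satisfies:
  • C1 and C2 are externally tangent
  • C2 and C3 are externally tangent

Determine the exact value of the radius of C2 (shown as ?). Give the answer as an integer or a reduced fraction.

1. [ext C1·C2]  r_C2² + 4r_C2 − 364/9 = 0  ⇒  r_C2 = 14/3 (r>0 drops 1)
2. [ext C2·C3]  r_C2² + 32r_C2 − 1540/9 = 0  ⇒  r_C2 = 14/3 (r>0 drops 1)

14/3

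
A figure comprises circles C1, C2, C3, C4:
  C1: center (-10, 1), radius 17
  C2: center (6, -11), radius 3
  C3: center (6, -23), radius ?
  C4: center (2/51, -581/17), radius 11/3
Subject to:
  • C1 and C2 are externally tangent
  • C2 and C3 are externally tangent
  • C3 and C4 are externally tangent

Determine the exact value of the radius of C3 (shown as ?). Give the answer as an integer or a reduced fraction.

1. [ext C2·C3]  r_C3² + 6r_C3 − 135 = 0  ⇒  r_C3 = 9 (r>0 drops 1)
2. [ext C3·C4]  r_C3² + (22/3)r_C3 − 147 = 0  ⇒  r_C3 = 9 (r>0 drops 1)

9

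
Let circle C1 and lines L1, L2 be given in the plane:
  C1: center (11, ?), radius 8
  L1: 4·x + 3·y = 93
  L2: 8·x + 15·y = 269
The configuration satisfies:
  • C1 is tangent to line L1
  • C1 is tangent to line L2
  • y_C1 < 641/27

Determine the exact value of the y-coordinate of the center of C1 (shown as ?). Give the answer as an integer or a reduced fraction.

1. [C1‖L1]  y_C1² − (98/3)y_C1 + 89 = 0  ⇒  y_C1 = 3 or 89/3
2. [C1‖L2]  y_C1² − (362/15)y_C1 + 317/5 = 0  ⇒  y_C1 = 3 or 317/15

3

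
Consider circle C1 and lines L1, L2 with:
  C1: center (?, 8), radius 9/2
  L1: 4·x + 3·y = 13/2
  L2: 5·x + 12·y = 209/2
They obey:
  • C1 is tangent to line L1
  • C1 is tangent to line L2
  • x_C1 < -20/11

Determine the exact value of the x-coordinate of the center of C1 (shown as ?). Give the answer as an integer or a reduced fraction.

-10

1. [C1‖L1]  x_C1² + (35/4)x_C1 − 25/2 = 0  ⇒  x_C1 = -10 or 5/4
2. [C1‖L2]  x_C1² − (17/5)x_C1 − 134 = 0  ⇒  x_C1 = -10 or 67/5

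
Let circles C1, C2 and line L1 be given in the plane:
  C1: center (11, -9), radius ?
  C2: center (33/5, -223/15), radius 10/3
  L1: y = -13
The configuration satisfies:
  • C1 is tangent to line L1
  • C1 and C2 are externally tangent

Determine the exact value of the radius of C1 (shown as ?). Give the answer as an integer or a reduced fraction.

4

1. [C1‖L1]  r_C1² − 16 = 0  ⇒  r_C1 = 4 (r>0 drops 1)
2. [ext C1·C2]  r_C1² + (20/3)r_C1 − 128/3 = 0  ⇒  r_C1 = 4 (r>0 drops 1)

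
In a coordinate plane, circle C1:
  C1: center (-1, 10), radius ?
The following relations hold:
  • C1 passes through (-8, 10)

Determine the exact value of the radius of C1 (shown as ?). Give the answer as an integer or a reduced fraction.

1. [C1∋P]  r_C1² − 49 = 0  ⇒  r_C1 = 7 (r>0 drops 1)

7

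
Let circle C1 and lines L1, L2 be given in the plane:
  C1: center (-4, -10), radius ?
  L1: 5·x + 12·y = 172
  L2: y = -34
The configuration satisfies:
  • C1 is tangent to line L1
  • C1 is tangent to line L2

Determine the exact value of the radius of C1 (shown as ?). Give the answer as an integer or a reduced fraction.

1. [C1‖L1]  r_C1² − 576 = 0  ⇒  r_C1 = 24 (r>0 drops 1)
2. [C1‖L2]  r_C1² − 576 = 0  ⇒  r_C1 = 24 (r>0 drops 1)

24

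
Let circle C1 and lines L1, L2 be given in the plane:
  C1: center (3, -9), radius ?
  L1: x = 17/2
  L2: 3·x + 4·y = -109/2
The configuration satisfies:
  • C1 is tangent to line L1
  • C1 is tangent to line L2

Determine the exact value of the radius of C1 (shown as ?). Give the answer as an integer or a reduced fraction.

1. [C1‖L1]  r_C1² − 121/4 = 0  ⇒  r_C1 = 11/2 (r>0 drops 1)
2. [C1‖L2]  r_C1² − 121/4 = 0  ⇒  r_C1 = 11/2 (r>0 drops 1)

11/2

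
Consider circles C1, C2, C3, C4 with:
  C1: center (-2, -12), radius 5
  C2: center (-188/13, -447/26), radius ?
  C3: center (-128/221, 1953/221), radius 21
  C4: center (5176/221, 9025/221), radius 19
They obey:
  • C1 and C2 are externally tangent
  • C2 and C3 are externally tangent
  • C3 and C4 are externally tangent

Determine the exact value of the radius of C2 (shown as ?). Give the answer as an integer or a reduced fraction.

1. [ext C1·C2]  r_C2² + 10r_C2 − 629/4 = 0  ⇒  r_C2 = 17/2 (r>0 drops 1)
2. [ext C2·C3]  r_C2² + 42r_C2 − 1717/4 = 0  ⇒  r_C2 = 17/2 (r>0 drops 1)

17/2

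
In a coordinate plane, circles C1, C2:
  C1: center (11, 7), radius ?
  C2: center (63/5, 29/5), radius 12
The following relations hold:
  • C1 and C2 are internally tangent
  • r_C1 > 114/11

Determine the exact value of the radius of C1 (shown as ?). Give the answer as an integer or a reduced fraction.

14

1. [int C1,C2]  r_C1² − 24r_C1 + 140 = 0  ⇒  r_C1 = 10 or 14
2. given r_C1 > 114/11: keep 14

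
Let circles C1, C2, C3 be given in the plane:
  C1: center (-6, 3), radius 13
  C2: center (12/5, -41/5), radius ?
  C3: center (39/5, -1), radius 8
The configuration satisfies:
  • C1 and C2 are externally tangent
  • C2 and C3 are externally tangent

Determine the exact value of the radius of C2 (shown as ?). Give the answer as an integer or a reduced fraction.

1. [ext C1·C2]  r_C2² + 26r_C2 − 27 = 0  ⇒  r_C2 = 1 (r>0 drops 1)
2. [ext C2·C3]  r_C2² + 16r_C2 − 17 = 0  ⇒  r_C2 = 1 (r>0 drops 1)

1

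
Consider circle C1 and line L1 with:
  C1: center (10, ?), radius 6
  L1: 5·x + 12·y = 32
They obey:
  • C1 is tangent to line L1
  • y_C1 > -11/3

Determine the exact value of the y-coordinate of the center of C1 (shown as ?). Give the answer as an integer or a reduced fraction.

5

1. [C1‖L1]  y_C1² + 3y_C1 − 40 = 0  ⇒  y_C1 = -8 or 5
2. given y_C1 > -11/3: keep 5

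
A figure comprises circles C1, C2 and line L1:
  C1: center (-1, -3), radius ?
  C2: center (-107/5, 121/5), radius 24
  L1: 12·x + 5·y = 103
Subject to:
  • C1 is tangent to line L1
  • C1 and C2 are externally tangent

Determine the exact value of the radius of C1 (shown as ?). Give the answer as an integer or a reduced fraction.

1. [C1‖L1]  r_C1² − 100 = 0  ⇒  r_C1 = 10 (r>0 drops 1)
2. [ext C1·C2]  r_C1² + 48r_C1 − 580 = 0  ⇒  r_C1 = 10 (r>0 drops 1)

10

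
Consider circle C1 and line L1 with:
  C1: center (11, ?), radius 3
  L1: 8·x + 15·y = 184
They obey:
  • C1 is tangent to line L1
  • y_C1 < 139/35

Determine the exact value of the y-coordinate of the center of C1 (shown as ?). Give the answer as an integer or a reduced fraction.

1. [C1‖L1]  y_C1² − (64/5)y_C1 + 147/5 = 0  ⇒  y_C1 = 3 or 49/5
2. given y_C1 < 139/35: keep 3

3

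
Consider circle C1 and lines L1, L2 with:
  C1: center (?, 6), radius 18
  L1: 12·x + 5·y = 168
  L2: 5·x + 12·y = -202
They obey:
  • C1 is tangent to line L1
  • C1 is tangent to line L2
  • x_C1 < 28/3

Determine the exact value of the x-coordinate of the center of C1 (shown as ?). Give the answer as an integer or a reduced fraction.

1. [C1‖L1]  x_C1² − 23x_C1 − 248 = 0  ⇒  x_C1 = -8 or 31
2. [C1‖L2]  x_C1² + (548/5)x_C1 + 4064/5 = 0  ⇒  x_C1 = -508/5 or -8

-8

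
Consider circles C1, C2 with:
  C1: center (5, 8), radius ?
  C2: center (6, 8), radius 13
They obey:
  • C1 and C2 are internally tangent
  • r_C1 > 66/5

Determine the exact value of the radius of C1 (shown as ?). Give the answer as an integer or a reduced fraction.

14

1. [int C1,C2]  r_C1² − 26r_C1 + 168 = 0  ⇒  r_C1 = 12 or 14
2. given r_C1 > 66/5: keep 14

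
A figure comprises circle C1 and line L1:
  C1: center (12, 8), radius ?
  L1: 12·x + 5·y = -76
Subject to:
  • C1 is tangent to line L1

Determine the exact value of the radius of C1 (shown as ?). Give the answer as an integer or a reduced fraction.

1. [C1‖L1]  r_C1² − 400 = 0  ⇒  r_C1 = 20 (r>0 drops 1)

20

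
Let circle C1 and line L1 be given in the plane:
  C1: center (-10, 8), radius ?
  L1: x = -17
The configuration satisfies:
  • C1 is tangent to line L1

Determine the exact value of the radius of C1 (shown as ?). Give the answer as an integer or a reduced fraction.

7

1. [C1‖L1]  r_C1² − 49 = 0  ⇒  r_C1 = 7 (r>0 drops 1)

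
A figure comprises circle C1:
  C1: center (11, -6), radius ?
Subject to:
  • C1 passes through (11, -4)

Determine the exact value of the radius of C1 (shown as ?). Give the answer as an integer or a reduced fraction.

2

1. [C1∋P]  r_C1² − 4 = 0  ⇒  r_C1 = 2 (r>0 drops 1)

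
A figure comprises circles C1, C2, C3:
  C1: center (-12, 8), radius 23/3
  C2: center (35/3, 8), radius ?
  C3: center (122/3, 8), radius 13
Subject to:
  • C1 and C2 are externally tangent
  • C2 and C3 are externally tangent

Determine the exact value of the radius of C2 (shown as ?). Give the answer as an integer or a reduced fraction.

1. [ext C1·C2]  r_C2² + (46/3)r_C2 − 1504/3 = 0  ⇒  r_C2 = 16 (r>0 drops 1)
2. [ext C2·C3]  r_C2² + 26r_C2 − 672 = 0  ⇒  r_C2 = 16 (r>0 drops 1)

16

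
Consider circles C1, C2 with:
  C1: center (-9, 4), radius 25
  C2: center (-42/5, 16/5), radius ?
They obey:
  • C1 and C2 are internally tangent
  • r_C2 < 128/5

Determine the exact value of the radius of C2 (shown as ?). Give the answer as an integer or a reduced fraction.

1. [int C1,C2]  r_C2² − 50r_C2 + 624 = 0  ⇒  r_C2 = 24 or 26
2. given r_C2 < 128/5: keep 24

24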